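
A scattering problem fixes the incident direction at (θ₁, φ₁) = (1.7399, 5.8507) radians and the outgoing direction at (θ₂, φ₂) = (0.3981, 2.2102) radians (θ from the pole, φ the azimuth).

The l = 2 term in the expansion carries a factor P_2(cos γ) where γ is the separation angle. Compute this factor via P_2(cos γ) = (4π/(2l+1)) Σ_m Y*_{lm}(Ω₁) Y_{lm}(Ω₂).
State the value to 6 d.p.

Addition theorem: P_2(cos γ) = (4π/5) Σ_m Y*_{lm}(Ω₁) Y_{lm}(Ω₂), m = −2…2:
  [-2]  conj(Y_{2,-2})(Ω₁) = +0.243465-0.285657i ; Y_{2,-2}(Ω₂) = -0.016711+0.055595i ; Δ = +0.011813+0.018309i
  [-1]  conj(Y_{2,-1})(Ω₁) = -0.116364+0.053717i ; Y_{2,-1}(Ω₂) = -0.164737-0.221534i ; Δ = +0.031070+0.016929i
  [+0]  conj(Y_{2,0})(Ω₁) = -0.288592-0.000000i ; Y_{2,0}(Ω₂) = +0.488586+0.000000i ; Δ = -0.141002-0.000000i
  [+1]  conj(Y_{2,1})(Ω₁) = +0.116364+0.053717i ; Y_{2,1}(Ω₂) = +0.164737-0.221534i ; Δ = +0.031070-0.016929i
  [+2]  conj(Y_{2,2})(Ω₁) = +0.243465+0.285657i ; Y_{2,2}(Ω₂) = -0.016711-0.055595i ; Δ = +0.011813-0.018309i
Accumulated sum -0.055238+0.000000i; after 4π/(2l+1) scaling, -0.138827+0.000000i ⇒ P_2 = -0.138827

-0.138827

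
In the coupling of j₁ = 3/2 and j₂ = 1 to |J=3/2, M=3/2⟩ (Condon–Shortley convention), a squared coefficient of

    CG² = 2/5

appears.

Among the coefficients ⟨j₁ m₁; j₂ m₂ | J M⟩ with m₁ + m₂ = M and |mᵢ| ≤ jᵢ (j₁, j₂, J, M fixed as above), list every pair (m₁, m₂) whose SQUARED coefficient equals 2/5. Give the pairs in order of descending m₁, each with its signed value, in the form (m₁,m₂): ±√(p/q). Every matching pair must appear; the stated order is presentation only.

Admissible pairs with m₁+m₂ = M = 3/2: (1/2,1), (3/2,0)
  (m₁,m₂)=(3/2,0): CG² = 3/5, CG = +√(3/5)
  (m₁,m₂)=(1/2,1): CG² = 2/5, CG = −√(2/5)   ← matches the target
Pairs with CG² = 2/5: (1/2,1): −√(2/5)

(1/2,1): −√(2/5)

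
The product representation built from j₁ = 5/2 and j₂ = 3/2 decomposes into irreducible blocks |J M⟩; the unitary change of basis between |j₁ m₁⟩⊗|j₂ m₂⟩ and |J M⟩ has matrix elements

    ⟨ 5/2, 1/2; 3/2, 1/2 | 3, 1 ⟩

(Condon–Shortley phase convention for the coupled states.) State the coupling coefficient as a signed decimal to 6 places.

-0.129099

√[7·1!4!2!/8! · 3!2!2!1!4!2!] = √(48/5)
  +(−1)^0/∏(0,1,2,2,2,0)! = 1/8  (running 1/8)
  +(−1)^1/∏(1,0,1,1,3,1)! = -1/6  (running -1/24)
⟨..|..⟩ = √(48/5)·(-1/24) = -0.129099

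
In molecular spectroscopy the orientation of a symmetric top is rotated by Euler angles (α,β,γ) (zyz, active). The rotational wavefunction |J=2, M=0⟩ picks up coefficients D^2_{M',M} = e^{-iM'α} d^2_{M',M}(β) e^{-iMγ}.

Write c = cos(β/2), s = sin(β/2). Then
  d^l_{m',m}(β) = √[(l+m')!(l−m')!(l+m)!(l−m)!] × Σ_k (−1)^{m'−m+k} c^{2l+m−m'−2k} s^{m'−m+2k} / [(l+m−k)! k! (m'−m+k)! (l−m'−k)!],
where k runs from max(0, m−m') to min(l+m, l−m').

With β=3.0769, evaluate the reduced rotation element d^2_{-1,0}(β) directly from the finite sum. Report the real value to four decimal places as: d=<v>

d^2_{-1,0}(β=3.0769) via the finite sum:
c=cos(3.076900/2)=0.032341, s=sin(3.076900/2)=0.999477; N=√[1·6·2·2]=4.898979
k∈{1,2} keeps every argument non-negative
  k=1: (−1)^0·4.8990/(2)·0.0323^3·0.9995^1 = +0.000083
  k=2: (−1)^1·4.8990/(2)·0.0323^1·0.9995^3 = -0.079094
d^2_{-1,0}(3.0769) = +0.000083 -0.079094 = -0.079011

d=-0.0790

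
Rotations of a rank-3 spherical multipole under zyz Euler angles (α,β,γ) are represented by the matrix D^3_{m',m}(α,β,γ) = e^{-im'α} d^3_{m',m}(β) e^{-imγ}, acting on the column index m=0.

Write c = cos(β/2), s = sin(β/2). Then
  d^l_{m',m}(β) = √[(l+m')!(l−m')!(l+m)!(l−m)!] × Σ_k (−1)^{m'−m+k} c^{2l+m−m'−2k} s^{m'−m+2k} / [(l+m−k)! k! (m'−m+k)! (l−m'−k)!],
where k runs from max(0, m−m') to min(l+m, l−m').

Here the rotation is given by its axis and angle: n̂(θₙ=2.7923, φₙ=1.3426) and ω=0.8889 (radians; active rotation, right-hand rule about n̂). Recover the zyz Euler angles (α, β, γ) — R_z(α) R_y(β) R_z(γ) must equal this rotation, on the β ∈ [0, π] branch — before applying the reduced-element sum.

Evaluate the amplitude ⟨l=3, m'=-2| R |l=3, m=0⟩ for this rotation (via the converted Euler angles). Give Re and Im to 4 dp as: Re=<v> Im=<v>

Re=0.0299 Im=-0.1069

Axis–angle → zyz. n̂ = (sinθₙcosφₙ, sinθₙsinφₙ, cosθₙ) = (+0.077420, +0.333361, -0.939615), ω = 0.8889.
R = I cosω + sinω [n̂]ₓ + (1−cosω) n̂n̂ᵀ gives
  R = [+0.632483, +0.739040, +0.231918; -0.719955, +0.671355, -0.175920; -0.285711, -0.055705, +0.956695]
β = atan2(√(R₁₃²+R₂₃²), R₃₃) = 0.295367; α = atan2(R₂₃, R₁₃) mod 2π = 5.634240; γ = atan2(R₃₂, −R₃₁) mod 2π = 6.090633
D^3_{-2,0}(5.6342,0.2954,6.0906) = e^{-i·-2·5.6342}·d^3_{-2,0}(0.2954)·e^{-i·0·6.0906}. Compute d first:
Half-angle: c=0.989115, s=0.147147. N=√(1·120·6·6)=65.726707
Admissible k: 2..3 (factorial args all ≥0)
  k=2: (−1)^0·65.7267/(12)·0.9891^4·0.1471^2 = +0.113514
  k=3: (−1)^1·65.7267/(12)·0.9891^2·0.1471^4 = -0.002512
d^3_{-2,0}(0.2954) = +0.113514 -0.002512 = +0.111002
Attach z-rotation phases: D = e^{-i(-2)(5.6342)}·(+0.111002)·e^{-i(0)(6.0906)} = +0.029918-0.106894i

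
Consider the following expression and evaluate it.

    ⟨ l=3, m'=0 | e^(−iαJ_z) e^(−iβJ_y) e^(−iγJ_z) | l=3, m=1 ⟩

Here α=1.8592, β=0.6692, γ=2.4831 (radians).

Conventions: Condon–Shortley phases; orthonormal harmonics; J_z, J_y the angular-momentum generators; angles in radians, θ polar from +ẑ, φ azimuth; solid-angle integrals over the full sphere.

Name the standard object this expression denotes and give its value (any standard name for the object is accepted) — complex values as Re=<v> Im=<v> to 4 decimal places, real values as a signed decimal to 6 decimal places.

This is a Wigner D-matrix element — the rotation-matrix element ⟨l m'| R(α,β,γ) |l m⟩ in the angular-momentum basis.
Split into d^3_{0,1}(β=0.6692) × two z-phases.
Half-angle: c=0.944542, s=0.328391. N=√(6·6·24·2)=41.569219
The bounds max(0,m−m')=1 and min(l+m,l−m')=3 give 3 terms
  k=1: (−1)^0·41.5692/(12)·0.9445^5·0.3284^1 = +0.855240
  k=2: (−1)^1·41.5692/(4)·0.9445^3·0.3284^3 = -0.310135
  k=3: (−1)^2·41.5692/(12)·0.9445^1·0.3284^5 = +0.012496
d^3_{0,1}(0.6692) = +0.855240 -0.310135 +0.012496 = +0.557601
Phases: e^{-i·(0)·1.8592}=+1.000000+0.000000i, e^{-i·(1)·2.4831}=-0.790916-0.611925i ⇒ D=-0.441016-0.341210i

Wigner D-matrix element, Re=-0.4410 Im=-0.3412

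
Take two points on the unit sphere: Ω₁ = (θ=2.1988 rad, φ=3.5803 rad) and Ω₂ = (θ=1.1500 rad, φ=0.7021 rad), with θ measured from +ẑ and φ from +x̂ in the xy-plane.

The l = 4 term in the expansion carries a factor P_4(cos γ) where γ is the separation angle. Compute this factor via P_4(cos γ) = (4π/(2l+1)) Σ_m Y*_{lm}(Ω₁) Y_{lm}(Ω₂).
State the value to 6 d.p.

0.578997

Term-by-term m-sum for l=4 (normalisation 4π/9 = 1.396263):
  term(m=-4) = +0.028820-0.050660i   from Y*(Ω₁)=-0.034723+0.186542i, Y(Ω₂)=-0.290277-0.100464i
  term(m=-3) = +0.106619-0.107643i   from Y*(Ω₁)=+0.098168+0.377097i, Y(Ω₂)=-0.198403-0.334387i
  term(m=-2) = +0.012560-0.007305i   from Y*(Ω₁)=+0.198292+0.238608i, Y(Ω₂)=+0.007766-0.046183i
  term(m=-1) = +0.040958-0.011045i   from Y*(Ω₁)=-0.118844-0.055762i, Y(Ω₂)=-0.246716+0.208694i
  term(m=+0) = +0.036762+0.000000i   from Y*(Ω₁)=-0.336953-0.000000i, Y(Ω₂)=-0.109103+0.000000i
  term(m=+1) = +0.040958+0.011045i   from Y*(Ω₁)=+0.118844-0.055762i, Y(Ω₂)=+0.246716+0.208694i
  term(m=+2) = +0.012560+0.007305i   from Y*(Ω₁)=+0.198292-0.238608i, Y(Ω₂)=+0.007766+0.046183i
  term(m=+3) = +0.106619+0.107643i   from Y*(Ω₁)=-0.098168+0.377097i, Y(Ω₂)=+0.198403-0.334387i
  term(m=+4) = +0.028820+0.050660i   from Y*(Ω₁)=-0.034723-0.186542i, Y(Ω₂)=-0.290277+0.100464i
Accumulated sum +0.414676-0.000000i; after 4π/(2l+1) scaling, +0.578997-0.000000i ⇒ P_4 = 0.578997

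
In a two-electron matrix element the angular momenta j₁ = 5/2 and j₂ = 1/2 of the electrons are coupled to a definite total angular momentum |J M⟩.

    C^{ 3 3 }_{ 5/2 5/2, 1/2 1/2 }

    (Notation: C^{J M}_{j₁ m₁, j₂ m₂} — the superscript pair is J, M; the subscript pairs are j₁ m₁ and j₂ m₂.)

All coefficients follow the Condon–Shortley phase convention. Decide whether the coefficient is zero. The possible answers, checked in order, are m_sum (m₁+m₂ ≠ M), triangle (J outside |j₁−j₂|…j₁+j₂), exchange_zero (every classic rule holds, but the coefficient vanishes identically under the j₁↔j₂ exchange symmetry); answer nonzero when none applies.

nonzero

m-sum: m₁+m₂ = 5/2+1/2 = 3, M = 3  ✓
triangle: |j₁−j₂| = 2 ≤ J = 3 ≤ j₁+j₂ = 3  ✓
exchange: j₁≠j₂ or m₁≠m₂ — the exchange symmetry imposes no constraint here
value check: CG = +1 = +1.000000 ≠ 0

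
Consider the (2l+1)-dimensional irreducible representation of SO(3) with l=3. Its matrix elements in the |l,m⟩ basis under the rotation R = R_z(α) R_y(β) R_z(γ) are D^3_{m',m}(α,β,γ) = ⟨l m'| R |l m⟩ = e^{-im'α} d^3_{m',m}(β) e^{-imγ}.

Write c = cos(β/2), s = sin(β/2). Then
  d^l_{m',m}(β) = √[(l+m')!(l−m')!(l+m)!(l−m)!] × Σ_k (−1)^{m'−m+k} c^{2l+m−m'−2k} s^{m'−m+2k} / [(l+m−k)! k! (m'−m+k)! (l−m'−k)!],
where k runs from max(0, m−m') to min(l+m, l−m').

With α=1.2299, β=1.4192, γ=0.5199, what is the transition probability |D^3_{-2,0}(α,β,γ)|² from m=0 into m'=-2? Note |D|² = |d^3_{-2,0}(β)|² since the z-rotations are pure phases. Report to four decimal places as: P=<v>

P=0.0408

First d^3_{-2,0}(β=1.4192), then the phase factors e^{-i(-2)α} and e^{-i(0)γ}:
Half-angle: c=0.758623, s=0.651530. N=√(1·120·6·6)=65.726707
k∈{2,3} keeps every argument non-negative
  k=2: (−1)^0·65.7267/(12)·0.7586^4·0.6515^2 = +0.770075
  k=3: (−1)^1·65.7267/(12)·0.7586^2·0.6515^4 = -0.568003
d^3_{-2,0}(1.4192) = +0.770075 -0.568003 = +0.202072
|D^3_{-2,0}|² = |d^3_{-2,0}(β)|² = (+0.202072)² = 0.040833 (the z-rotation phases have unit modulus)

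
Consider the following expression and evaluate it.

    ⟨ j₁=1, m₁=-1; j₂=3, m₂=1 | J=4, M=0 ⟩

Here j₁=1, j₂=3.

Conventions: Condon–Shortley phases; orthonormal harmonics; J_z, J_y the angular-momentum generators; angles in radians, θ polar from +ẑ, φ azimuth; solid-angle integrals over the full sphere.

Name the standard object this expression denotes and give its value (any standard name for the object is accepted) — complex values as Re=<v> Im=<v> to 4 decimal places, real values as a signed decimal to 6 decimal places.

This is a Clebsch–Gordan (vector-coupling) coefficient.
triangle: 0!×2!×6!/9! = 1440/362880
(j±m)!: 0!×2!×4!×2!×4!×4! = 55296
prefactor² = (2J+1)×Δ×N² = 13824/7
  k=0: +1/(0!×0!×2!×4!×0!×2!) = 1/96
Σ = 1/96  ⇒  CG² = 13824/7×(1/96)² = 3/14
CG = +√(3/14) = +0.462910

Clebsch–Gordan coefficient, +√(3/14) ≈ +0.462910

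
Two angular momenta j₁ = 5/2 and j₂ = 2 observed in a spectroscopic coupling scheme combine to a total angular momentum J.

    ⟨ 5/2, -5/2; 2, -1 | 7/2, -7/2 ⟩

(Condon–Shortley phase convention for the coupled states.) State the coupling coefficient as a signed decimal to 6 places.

-0.745356  (= −√(5/9))

√[8·1!4!3!/9! · 0!5!1!3!0!7!] = √(11520)
  +(−1)^1/∏(1,0,4,0,0,3)! = -1/144  (running -1/144)
⟨..|..⟩ = √(11520)·(-1/144) = -0.745356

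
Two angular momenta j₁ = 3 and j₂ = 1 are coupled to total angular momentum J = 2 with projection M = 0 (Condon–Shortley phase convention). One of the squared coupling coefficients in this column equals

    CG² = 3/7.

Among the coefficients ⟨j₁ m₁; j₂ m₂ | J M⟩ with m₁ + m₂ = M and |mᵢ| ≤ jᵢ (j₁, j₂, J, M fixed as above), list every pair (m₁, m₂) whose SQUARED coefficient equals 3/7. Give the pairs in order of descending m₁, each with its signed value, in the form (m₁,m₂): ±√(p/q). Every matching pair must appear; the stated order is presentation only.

Admissible pairs with m₁+m₂ = M = 0: (-1,1), (0,0), (1,-1)
  (m₁,m₂)=(1,-1): CG² = 2/7, CG = +√(2/7)
  (m₁,m₂)=(0,0): CG² = 3/7, CG = −√(3/7)   ← matches the target
  (m₁,m₂)=(-1,1): CG² = 2/7, CG = +√(2/7)
Pairs with CG² = 3/7: (0,0): −√(3/7)

(0,0): −√(3/7)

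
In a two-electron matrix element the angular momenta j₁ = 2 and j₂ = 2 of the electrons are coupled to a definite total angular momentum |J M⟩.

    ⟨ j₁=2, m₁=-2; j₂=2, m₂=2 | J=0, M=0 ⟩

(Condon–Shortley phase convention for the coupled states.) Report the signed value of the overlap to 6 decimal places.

triangle: 4!*0!*0!/5! = 24/120
(j±m)!: 0!*4!*4!*0!*0!*0! = 576
prefactor² = (2J+1)*Δ*N² = 576/5
  k=4: +1/(4!*0!*0!*0!*0!*0!) = 1/24
Σ = 1/24  ⇒  CG² = 576/5*(1/24)² = 1/5
CG = +√(1/5) = +0.447214

+0.447214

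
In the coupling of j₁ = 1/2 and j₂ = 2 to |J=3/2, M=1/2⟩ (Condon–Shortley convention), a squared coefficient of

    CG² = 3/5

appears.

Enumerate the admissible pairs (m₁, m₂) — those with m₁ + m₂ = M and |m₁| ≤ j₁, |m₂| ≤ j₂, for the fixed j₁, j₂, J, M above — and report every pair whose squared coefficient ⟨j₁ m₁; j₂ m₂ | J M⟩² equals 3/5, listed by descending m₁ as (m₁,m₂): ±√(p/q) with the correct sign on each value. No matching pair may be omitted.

Admissible pairs with m₁+m₂ = M = 1/2: (-1/2,1), (1/2,0)
  (m₁,m₂)=(1/2,0): CG² = 2/5, CG = +√(2/5)
  (m₁,m₂)=(-1/2,1): CG² = 3/5, CG = −√(3/5)   ← matches the target
Pairs with CG² = 3/5: (-1/2,1): −√(3/5)

(-1/2,1): −√(3/5)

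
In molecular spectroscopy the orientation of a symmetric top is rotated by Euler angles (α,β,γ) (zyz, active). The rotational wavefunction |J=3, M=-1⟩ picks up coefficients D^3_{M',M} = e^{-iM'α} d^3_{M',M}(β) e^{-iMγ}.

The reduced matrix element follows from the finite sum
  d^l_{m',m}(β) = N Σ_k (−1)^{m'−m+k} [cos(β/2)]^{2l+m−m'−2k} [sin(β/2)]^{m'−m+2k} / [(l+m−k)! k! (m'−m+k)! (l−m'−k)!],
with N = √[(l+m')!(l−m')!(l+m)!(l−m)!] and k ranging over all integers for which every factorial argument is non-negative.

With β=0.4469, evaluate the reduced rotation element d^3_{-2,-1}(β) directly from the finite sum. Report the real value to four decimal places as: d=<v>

d^3_{-2,-1}(β=0.4469) via the finite sum:
Half-angle: c=0.975139, s=0.221595. N=√(1·120·2·24)=75.894664
k∈{1,2} keeps every argument non-negative
  k=1: (−1)^0·75.8947/(24)·0.9751^5·0.2216^1 = +0.617863
  k=2: (−1)^1·75.8947/(12)·0.9751^3·0.2216^3 = -0.063813
d^3_{-2,-1}(0.4469) = +0.617863 -0.063813 = +0.554050

d=0.5541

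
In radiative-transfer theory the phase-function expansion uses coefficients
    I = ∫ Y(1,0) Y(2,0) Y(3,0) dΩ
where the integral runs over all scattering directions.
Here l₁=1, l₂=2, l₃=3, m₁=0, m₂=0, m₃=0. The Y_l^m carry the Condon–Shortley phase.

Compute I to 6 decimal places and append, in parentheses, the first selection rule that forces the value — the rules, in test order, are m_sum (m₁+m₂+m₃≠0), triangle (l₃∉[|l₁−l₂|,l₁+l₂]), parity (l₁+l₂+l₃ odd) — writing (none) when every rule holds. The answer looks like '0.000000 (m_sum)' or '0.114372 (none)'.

0.247767 (none)

Checks pass: Σm=0; 6 even; l₃=3∈[1,3].
(2·1+1)(2·2+1)(2·3+1) = 105
Δ: 0! 2! 4! / 7! → 1/105
sum: t=0:+1/4 = 1/4
3j²(1 2 3; 0 0 0) = Δ·Π!·Σ² = 3/35  (sign -1)
(m-triple is (0,0,0) — same symbol as above.)
combine: 4πI² = 105·3/35·3/35 = 27/35
take √, sign +1: I = 0.24776670
No selection rule forces the value: the integral is nonzero (none).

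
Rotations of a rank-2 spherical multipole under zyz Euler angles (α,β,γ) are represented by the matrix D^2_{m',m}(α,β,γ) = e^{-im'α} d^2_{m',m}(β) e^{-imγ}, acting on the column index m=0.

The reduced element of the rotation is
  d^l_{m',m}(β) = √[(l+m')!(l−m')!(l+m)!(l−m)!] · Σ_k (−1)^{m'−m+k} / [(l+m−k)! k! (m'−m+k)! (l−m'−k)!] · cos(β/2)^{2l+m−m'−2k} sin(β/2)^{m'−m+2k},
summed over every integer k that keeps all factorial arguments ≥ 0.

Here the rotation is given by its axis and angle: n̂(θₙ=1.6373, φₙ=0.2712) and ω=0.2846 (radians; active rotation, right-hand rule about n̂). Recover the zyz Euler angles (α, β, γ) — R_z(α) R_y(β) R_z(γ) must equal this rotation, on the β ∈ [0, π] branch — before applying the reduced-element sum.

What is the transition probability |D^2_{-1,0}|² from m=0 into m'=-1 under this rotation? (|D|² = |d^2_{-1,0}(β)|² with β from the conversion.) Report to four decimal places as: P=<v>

P=0.1085

Axis–angle → zyz. n̂ = (sinθₙcosφₙ, sinθₙsinφₙ, cosθₙ) = (+0.961320, +0.267296, -0.066455), ω = 0.2846.
R = I cosω + sinω [n̂]ₓ + (1−cosω) n̂n̂ᵀ gives
  R = [+0.996948, +0.028995, +0.072480; -0.008322, +0.962648, -0.270628; -0.077619, +0.269199, +0.959952]
β = atan2(√(R₁₃²+R₂₃²), R₃₃) = 0.283967; α = atan2(R₂₃, R₁₃) mod 2π = 4.974068; γ = atan2(R₃₂, −R₃₁) mod 2π = 1.290076
Split into d^2_{-1,0}(β=0.2840) × two z-phases.
c=cos(0.283967/2)=0.989937, s=sin(0.283967/2)=0.141507; N=√[1·6·2·2]=4.898979
k∈{1,2} keeps every argument non-negative
  k=1: (−1)^0·4.8990/(2)·0.9899^3·0.1415^1 = +0.336260
  k=2: (−1)^1·4.8990/(2)·0.9899^1·0.1415^3 = -0.006871
d^2_{-1,0}(0.2840) = +0.336260 -0.006871 = +0.329390
|D^2_{-1,0}|² = |d^2_{-1,0}(β)|² = (+0.329390)² = 0.108497 (the z-rotation phases have unit modulus)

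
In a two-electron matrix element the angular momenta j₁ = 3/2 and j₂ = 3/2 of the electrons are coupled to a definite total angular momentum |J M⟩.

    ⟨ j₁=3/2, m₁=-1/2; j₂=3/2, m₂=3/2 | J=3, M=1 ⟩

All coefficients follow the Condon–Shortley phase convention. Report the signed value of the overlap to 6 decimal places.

√[7·0!3!3!/7! · 1!2!3!0!4!2!] = √(144/5)
  +(−1)^0/∏(0,0,2,3,1,0)! = 1/12  (running 1/12)
⟨..|..⟩ = √(144/5)·(1/12) = +0.447214

+0.447214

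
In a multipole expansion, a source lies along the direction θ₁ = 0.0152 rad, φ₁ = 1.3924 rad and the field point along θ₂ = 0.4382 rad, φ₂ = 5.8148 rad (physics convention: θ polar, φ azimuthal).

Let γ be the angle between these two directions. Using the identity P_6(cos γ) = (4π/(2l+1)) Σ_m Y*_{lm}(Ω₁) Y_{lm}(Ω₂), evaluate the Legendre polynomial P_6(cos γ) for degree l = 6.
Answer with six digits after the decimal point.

-0.220663

Summing Y*_{l m}(θ₁,φ₁)·Y_{l m}(θ₂,φ₂) over m ∈ [−6, 6]; prefactor 4π/(2·6+1) = 0.966644:
  term(m=-6) = +0.000000-0.000000i   from Y*(Ω₁)=-0.000000+0.000000i, Y(Ω₂)=-0.002666+0.000917i
  term(m=-5) = -0.000000+0.000000i   from Y*(Ω₁)=+0.000000+0.000000i, Y(Ω₂)=-0.014525+0.014946i
  term(m=-4) = +0.000000+0.000000i   from Y*(Ω₁)=+0.000000-0.000000i, Y(Ω₂)=-0.027651+0.088526i
  term(m=-3) = +0.000004-0.000003i   from Y*(Ω₁)=-0.000009-0.000016i, Y(Ω₂)=+0.044723+0.267528i
  term(m=-2) = -0.000497-0.000326i   from Y*(Ω₁)=-0.001127+0.000420i, Y(Ω₂)=+0.292753+0.398142i
  term(m=-1) = -0.005862+0.019644i   from Y*(Ω₁)=+0.008879+0.049242i, Y(Ω₂)=+0.365568+0.184954i
  term(m=+0) = -0.215567+0.000000i   from Y*(Ω₁)=+1.014641-0.000000i, Y(Ω₂)=-0.212456+0.000000i
  term(m=+1) = -0.005862-0.019644i   from Y*(Ω₁)=-0.008879+0.049242i, Y(Ω₂)=-0.365568+0.184954i
  term(m=+2) = -0.000497+0.000326i   from Y*(Ω₁)=-0.001127-0.000420i, Y(Ω₂)=+0.292753-0.398142i
  term(m=+3) = +0.000004+0.000003i   from Y*(Ω₁)=+0.000009-0.000016i, Y(Ω₂)=-0.044723+0.267528i
  term(m=+4) = +0.000000-0.000000i   from Y*(Ω₁)=+0.000000+0.000000i, Y(Ω₂)=-0.027651-0.088526i
  term(m=+5) = -0.000000-0.000000i   from Y*(Ω₁)=-0.000000+0.000000i, Y(Ω₂)=+0.014525+0.014946i
  term(m=+6) = +0.000000+0.000000i   from Y*(Ω₁)=-0.000000-0.000000i, Y(Ω₂)=-0.002666-0.000917i
Accumulated sum -0.228277-0.000000i; after 4π/(2l+1) scaling, -0.220663-0.000000i ⇒ P_6 = -0.220663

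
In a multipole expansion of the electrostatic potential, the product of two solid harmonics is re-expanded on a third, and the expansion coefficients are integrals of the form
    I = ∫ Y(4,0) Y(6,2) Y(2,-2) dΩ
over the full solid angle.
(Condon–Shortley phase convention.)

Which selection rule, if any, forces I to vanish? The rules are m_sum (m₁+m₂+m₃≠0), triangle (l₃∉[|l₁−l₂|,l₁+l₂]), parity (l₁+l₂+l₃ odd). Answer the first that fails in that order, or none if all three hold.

azimuthal sum: 0 + 2 − 2 = 0  ✓
2 ≤ 2 ≤ 10 (triangle on l)  ✓
L = 4 + 6 + 2 = 12 (even)  ✓

none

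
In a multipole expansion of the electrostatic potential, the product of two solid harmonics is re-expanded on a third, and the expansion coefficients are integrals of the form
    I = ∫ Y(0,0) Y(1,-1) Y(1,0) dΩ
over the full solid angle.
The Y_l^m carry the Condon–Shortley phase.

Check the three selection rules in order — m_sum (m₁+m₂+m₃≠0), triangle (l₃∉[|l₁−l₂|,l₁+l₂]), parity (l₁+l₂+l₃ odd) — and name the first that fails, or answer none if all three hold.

azimuthal sum: 0 − 1 + 0 = -1  ✗
1 ≤ 1 ≤ 1 (triangle on l)
L = 0 + 1 + 1 = 2 (even)

m_sum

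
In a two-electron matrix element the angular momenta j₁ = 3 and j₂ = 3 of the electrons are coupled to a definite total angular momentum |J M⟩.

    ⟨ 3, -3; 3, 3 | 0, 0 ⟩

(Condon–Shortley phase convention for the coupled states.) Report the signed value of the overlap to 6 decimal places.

j₁+j₂−J=6  J+j₁−j₂=0  J−j₁+j₂=0  j₁+j₂+J+1=7
(j₁±m₁, j₂±m₂, J±M) = (0,6,6,0,0,0)
P² = 518400/7
sum k=6..6:
  [6] +1/720 = 1/720
S = 1/720
C² = P²·S² = 1/7 ; C = +0.377964

+√(1/7) = +0.377964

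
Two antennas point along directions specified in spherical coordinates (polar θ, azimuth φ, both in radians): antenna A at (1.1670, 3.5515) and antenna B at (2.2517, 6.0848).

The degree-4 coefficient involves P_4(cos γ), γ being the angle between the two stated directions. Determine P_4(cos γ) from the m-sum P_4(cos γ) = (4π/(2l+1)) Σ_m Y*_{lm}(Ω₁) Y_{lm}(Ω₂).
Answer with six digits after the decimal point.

-0.117945

Expand P_4 via completeness: Σ_{m} conj(Y_{4,m}) at Ω₁ times Y_{4,m} at Ω₂ —
  m=-4: Y*=(-0.021765, 0.315694)  Y=(0.113125, 0.114982)  product (-0.038761, 0.033210)
  m=-3: Y*=(-0.127922, -0.360398)  Y=(-0.306066, -0.207222)  product (-0.035530, 0.136814)
  m=-2: Y*=(0.015569, 0.016680)  Y=(0.330422, 0.138444)  product (0.002835, 0.007667)
  m=-1: Y*=(0.300899, 0.130747)  Y=(0.051304, 0.010314)  product (0.014089, 0.009811)
  m=+0: Y*=(-0.084336, -0.000000)  Y=(-0.358829, 0.000000)  product (0.030262, 0.000000)
  m=+1: Y*=(-0.300899, 0.130747)  Y=(-0.051304, 0.010314)  product (0.014089, -0.009811)
  m=+2: Y*=(0.015569, -0.016680)  Y=(0.330422, -0.138444)  product (0.002835, -0.007667)
  m=+3: Y*=(0.127922, -0.360398)  Y=(0.306066, -0.207222)  product (-0.035530, -0.136814)
  m=+4: Y*=(-0.021765, -0.315694)  Y=(0.113125, -0.114982)  product (-0.038761, -0.033210)
Accumulated sum (-0.084472, 0.000000); after 4π/(2l+1) scaling, (-0.117945, 0.000000) ⇒ P_4 = -0.117945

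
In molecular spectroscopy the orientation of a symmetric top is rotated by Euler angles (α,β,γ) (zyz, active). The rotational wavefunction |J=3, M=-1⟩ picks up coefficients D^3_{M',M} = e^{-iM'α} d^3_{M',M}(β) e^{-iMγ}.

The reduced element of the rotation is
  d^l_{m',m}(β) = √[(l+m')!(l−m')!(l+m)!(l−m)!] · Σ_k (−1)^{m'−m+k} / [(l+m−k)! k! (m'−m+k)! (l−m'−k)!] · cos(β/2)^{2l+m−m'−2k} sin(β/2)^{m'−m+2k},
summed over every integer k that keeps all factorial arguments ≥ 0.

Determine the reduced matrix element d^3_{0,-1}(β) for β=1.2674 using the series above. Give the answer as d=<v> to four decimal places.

d=0.2288

d^3_{0,-1}(β=1.2674) via the finite sum:
Half-angle: c=0.805842, s=0.592130. N=√(6·6·2·24)=41.569219
The bounds max(0,m−m')=0 and min(l+m,l−m')=2 give 3 terms
  k=0: (−1)^1·41.5692/(12)·0.8058^5·0.5921^1 = -0.697040
  k=1: (−1)^2·41.5692/(4)·0.8058^3·0.5921^3 = +1.129052
  k=2: (−1)^3·41.5692/(12)·0.8058^1·0.5921^5 = -0.203202
d^3_{0,-1}(1.2674) = -0.697040 +1.129052 -0.203202 = +0.228810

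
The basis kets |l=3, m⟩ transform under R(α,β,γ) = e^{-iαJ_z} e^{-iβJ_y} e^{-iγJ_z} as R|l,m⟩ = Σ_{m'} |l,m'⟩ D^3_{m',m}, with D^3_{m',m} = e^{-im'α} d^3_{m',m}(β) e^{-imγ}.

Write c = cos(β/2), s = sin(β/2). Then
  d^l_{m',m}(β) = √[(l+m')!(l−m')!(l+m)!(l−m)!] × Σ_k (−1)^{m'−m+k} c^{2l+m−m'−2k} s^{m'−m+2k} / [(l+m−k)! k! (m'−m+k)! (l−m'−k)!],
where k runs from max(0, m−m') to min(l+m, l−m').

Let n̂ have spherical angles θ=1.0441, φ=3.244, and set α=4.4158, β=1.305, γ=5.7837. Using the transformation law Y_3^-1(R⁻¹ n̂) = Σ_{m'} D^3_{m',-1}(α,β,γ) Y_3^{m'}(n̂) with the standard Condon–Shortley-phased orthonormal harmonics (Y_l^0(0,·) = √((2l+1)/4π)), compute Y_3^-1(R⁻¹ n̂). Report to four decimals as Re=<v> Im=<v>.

Need the full column D^3_{m',-1} for m'=−3..3 at α=4.4158, β=1.3050, γ=5.7837.
cos(β/2)=0.794568, sin(β/2)=0.607175
d^3_{-3,-1}: single k=2 term ⇒ +0.569112;  D = +0.559760+0.102752i
d^3_{-2,-1}: k∈[1..2] ⇒ +0.608093 -0.710174 = -0.102081;  D = +0.046970-0.090633i
d^3_{-1,-1}: k∈[0..2] ⇒ +0.251645 -1.175553 +0.514836 = -0.409073;  D = +0.292330+0.286154i
d^3_{0,-1}: k∈[0..2] ⇒ -0.666132 +1.166935 -0.227138 = +0.273664;  D = +0.240231-0.131078i
d^3_{1,-1}: k∈[0..2] ⇒ +0.881665 -0.686447 +0.050105 = +0.245323;  D = +0.049434+0.240291i
d^3_{2,-1}: k∈[0..1] ⇒ -0.710174 +0.207348 = -0.502826;  D = +0.500621+0.047042i
d^3_{3,-1}: single k=0 term ⇒ +0.332325;  D = +0.126433-0.307335i
Y_3^{m'}(θ=1.0441,φ=3.244) and Σ D·Y over m':
  (+0.5598+0.1028i)·(-0.2569+0.0815i)  (+0.0470-0.0906i)·(+0.3759-0.0781i)  (+0.2923+0.2862i)·(-0.0732+0.0075i)  (+0.2402-0.1311i)·(-0.3258+0.0000i)  (+0.0494+0.2403i)·(+0.0732+0.0075i)  (+0.5006+0.0470i)·(+0.3759+0.0781i)  (+0.1264-0.3073i)·(+0.2569+0.0815i)
Y_3^-1(R⁻¹ n̂) = +0.000430+0.011524i

Re=0.0004 Im=0.0115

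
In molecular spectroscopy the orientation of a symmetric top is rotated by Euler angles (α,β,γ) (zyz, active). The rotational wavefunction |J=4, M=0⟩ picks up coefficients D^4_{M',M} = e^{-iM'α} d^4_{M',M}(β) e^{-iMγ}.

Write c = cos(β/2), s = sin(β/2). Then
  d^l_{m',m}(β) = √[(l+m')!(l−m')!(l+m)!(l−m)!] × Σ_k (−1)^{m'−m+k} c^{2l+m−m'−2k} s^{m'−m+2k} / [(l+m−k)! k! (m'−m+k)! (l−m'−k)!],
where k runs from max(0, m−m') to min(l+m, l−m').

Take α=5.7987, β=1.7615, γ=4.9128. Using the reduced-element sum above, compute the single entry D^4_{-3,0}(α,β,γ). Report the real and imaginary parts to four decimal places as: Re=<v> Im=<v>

Split into d^4_{-3,0}(β=1.7615) × two z-phases.
c=cos(1.761500/2)=0.636573, s=sin(1.761500/2)=0.771217; N=√[1·5040·24·24]=1703.830978
k∈{3,4} keeps every argument non-negative
  k=3: (−1)^0·1703.8310/(144)·0.6366^5·0.7712^3 = +0.567327
  k=4: (−1)^1·1703.8310/(144)·0.6366^3·0.7712^5 = -0.832703
d^4_{-3,0}(1.7615) = +0.567327 -0.832703 = -0.265376
Phases: e^{-i·(-3)·5.7987}=+0.117071-0.993124i, e^{-i·(0)·4.9128}=+1.000000+0.000000i ⇒ D=-0.031068+0.263551i

Re=-0.0311 Im=0.2636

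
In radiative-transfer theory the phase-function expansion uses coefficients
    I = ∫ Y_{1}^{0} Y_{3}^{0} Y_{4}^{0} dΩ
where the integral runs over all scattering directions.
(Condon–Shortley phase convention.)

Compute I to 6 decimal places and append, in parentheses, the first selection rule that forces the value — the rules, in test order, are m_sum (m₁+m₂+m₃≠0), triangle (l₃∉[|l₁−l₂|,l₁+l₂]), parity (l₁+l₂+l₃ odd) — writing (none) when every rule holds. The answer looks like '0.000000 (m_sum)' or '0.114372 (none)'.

m-sum 0 ✓  L=8 even ✓  2≤4≤4 ✓
Π(2lᵢ+1) = 3×7×9 = 189
triangle coeff Δ(1,3,4) = 1/252
Σ_t [0,0]: t=0:+1/36 = 1/36
(3j)²=4/63 [(1 3 4; 0 0 0)], sign=+1
(m-triple is (0,0,0) — same symbol as above.)
⇒ 4πI² = 16/21
I = (+1)√(16/21/(4π)) = 0.24623252
No selection rule forces the value: the integral is nonzero (none).

0.246233 (none)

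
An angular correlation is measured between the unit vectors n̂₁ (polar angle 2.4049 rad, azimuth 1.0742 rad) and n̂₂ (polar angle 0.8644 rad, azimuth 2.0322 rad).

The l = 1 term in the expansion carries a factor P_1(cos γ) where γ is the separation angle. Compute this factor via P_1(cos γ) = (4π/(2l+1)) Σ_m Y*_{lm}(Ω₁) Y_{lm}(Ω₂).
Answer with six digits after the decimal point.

Summing Y*_{l m}(θ₁,φ₁)·Y_{l m}(θ₂,φ₂) over m ∈ [−1, 1]; prefactor 4π/(2·1+1) = 4.188790:
  m=-1: Y*=(0.110589, 0.204080)  Y=(-0.117009, -0.235336)  product (0.035087, -0.049905)
  m=+0: Y*=(-0.361905, -0.000000)  Y=(0.317150, 0.000000)  product (-0.114778, -0.000000)
  m=+1: Y*=(-0.110589, 0.204080)  Y=(0.117009, -0.235336)  product (0.035087, 0.049905)
Σ over m = (-0.044603, 0.000000); ×(4π/3) → (-0.186834, 0.000000). Real part: -0.186834

-0.186834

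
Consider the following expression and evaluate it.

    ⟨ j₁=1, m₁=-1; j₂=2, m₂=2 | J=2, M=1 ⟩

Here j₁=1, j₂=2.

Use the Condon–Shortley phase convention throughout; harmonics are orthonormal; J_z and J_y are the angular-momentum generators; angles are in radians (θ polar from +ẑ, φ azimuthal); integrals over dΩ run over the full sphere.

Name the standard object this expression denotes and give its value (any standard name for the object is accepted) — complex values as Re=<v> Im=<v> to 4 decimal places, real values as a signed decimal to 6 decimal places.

Clebsch–Gordan coefficient, −√(1/3) ≈ -0.577350

This is a Clebsch–Gordan (vector-coupling) coefficient.
triangle: 1!·1!·3!/6! = 6/720
(j±m)!: 0!·2!·4!·0!·3!·1! = 288
prefactor² = (2J+1)·Δ·N² = 12
  k=1: −1/(1!·0!·1!·3!·0!·0!) = -1/6
Σ = -1/6  ⇒  CG² = 12·(-1/6)² = 1/3
CG = −√(1/3) = -0.577350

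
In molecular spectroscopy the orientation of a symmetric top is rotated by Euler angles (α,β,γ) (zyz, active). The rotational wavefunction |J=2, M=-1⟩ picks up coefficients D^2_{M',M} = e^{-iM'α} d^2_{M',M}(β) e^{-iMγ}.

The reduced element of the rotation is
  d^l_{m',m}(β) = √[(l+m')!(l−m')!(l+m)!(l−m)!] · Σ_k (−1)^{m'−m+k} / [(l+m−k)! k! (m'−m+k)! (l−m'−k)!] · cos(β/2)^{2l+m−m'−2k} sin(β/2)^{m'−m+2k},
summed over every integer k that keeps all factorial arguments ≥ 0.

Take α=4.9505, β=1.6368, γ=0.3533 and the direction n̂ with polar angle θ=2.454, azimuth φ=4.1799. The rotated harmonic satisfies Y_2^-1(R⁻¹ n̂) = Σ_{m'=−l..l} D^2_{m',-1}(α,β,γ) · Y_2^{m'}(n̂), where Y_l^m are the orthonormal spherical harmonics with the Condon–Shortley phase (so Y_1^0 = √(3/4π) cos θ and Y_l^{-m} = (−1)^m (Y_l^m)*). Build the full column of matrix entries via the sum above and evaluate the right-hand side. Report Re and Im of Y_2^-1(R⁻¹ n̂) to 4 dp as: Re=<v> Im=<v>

Re=0.2117 Im=0.2620

Need the full column D^2_{m',-1} for m'=−2..2 at α=4.9505, β=1.6368, γ=0.3533.
cos(β/2)=0.683390, sin(β/2)=0.730053
d^2_{-2,-1}: single k=1 term ⇒ +0.466005;  D = -0.314660-0.343730i
d^2_{-1,-1}: k∈[0..1] ⇒ +0.218110 -0.746737 = -0.528628;  D = -0.294727+0.438843i
d^2_{0,-1}: k∈[0..1] ⇒ -0.570737 +0.651341 = +0.080603;  D = +0.075625+0.027888i
d^2_{1,-1}: k∈[0..1] ⇒ +0.746737 -0.284065 = +0.462672;  D = -0.053177+0.459606i
d^2_{2,-1}: single k=0 term ⇒ -0.531817;  D = +0.527805-0.065208i
Y_2^{m'}(θ=2.454,φ=4.1799) and Σ D·Y over m':
  (-0.3147-0.3437i)·(-0.0754-0.1361i)  (-0.2947+0.4388i)·(+0.1924-0.3264i)  (+0.0756+0.0279i)·(+0.2496+0.0000i)  (-0.0532+0.4596i)·(-0.1924-0.3264i)  (+0.5278-0.0652i)·(-0.0754+0.1361i)
Y_2^-1(R⁻¹ n̂) = +0.211730+0.262041i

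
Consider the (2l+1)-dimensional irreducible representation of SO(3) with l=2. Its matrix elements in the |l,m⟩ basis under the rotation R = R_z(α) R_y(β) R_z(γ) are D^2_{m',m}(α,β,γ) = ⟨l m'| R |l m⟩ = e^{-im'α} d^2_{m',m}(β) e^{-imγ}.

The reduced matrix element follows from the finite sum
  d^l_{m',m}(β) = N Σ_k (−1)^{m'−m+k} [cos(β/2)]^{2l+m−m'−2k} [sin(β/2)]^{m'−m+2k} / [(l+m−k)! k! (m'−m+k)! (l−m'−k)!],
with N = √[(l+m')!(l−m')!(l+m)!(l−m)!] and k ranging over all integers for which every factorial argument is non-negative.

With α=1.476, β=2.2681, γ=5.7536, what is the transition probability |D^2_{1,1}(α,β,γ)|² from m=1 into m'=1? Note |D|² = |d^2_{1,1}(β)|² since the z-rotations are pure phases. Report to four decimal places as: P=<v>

D^2_{1,1}(1.4760,2.2681,5.7536) = e^{-i·1·1.4760}·d^2_{1,1}(2.2681)·e^{-i·1·5.7536}. Compute d first:
With c≡cos(β/2)=0.422993 and s≡sin(β/2)=0.906133, N=[6·1·6·1]^{1/2}=6.000000
k∈{0,1} keeps every argument non-negative
  k=0: (−1)^0·6.0000/(6)·0.4230^4·0.9061^0 = +0.032014
  k=1: (−1)^1·6.0000/(2)·0.4230^2·0.9061^2 = -0.440730
d^2_{1,1}(2.2681) = +0.032014 -0.440730 = -0.408716
|D^2_{1,1}|² = |d^2_{1,1}(β)|² = (-0.408716)² = 0.167049 (the z-rotation phases have unit modulus)

P=0.1670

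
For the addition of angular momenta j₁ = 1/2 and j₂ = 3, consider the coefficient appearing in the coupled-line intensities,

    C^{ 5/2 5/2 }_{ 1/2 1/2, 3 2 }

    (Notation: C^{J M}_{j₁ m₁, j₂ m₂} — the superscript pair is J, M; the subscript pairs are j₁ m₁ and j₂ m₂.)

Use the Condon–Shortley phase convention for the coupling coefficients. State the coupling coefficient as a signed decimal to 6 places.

j₁+j₂−J=1  J+j₁−j₂=0  J−j₁+j₂=5  j₁+j₂+J+1=7
(j₁±m₁, j₂±m₂, J±M) = (1,0,5,1,5,0)
P² = 14400/7
sum k=0..0:
  [0] +1/120 = 1/120
S = 1/120
C² = P²·S² = 1/7 ; C = +0.377964

+0.377964  (= +√(1/7))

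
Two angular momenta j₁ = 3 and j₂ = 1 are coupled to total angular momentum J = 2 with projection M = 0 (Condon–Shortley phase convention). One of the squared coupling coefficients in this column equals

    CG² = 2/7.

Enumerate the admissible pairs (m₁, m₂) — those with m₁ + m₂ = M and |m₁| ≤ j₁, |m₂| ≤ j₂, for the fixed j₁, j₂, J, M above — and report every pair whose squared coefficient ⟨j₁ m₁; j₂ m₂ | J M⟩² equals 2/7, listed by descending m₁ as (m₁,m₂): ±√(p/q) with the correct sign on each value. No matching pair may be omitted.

Admissible pairs with m₁+m₂ = M = 0: (-1,1), (0,0), (1,-1)
  (m₁,m₂)=(1,-1): CG² = 2/7, CG = +√(2/7)   ← matches the target
  (m₁,m₂)=(0,0): CG² = 3/7, CG = −√(3/7)
  (m₁,m₂)=(-1,1): CG² = 2/7, CG = +√(2/7)   ← matches the target
Pairs with CG² = 2/7: (1,-1): +√(2/7); (-1,1): +√(2/7)

(1,-1): +√(2/7); (-1,1): +√(2/7)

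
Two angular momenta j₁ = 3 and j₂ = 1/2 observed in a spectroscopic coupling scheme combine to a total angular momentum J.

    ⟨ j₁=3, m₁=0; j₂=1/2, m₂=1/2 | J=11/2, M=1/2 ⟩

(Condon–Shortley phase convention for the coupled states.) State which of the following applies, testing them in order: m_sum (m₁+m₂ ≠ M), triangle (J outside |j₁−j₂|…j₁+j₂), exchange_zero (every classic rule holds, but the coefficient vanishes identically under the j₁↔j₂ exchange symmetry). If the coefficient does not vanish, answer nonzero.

triangle

m-sum: m₁+m₂ = 0+1/2 = 1/2, M = 1/2  ✓
triangle: need |j₁−j₂| ≤ J ≤ j₁+j₂, i.e. J ∈ [5/2, 7/2]; J = 11/2 is outside ✗ ⇒ coefficient is 0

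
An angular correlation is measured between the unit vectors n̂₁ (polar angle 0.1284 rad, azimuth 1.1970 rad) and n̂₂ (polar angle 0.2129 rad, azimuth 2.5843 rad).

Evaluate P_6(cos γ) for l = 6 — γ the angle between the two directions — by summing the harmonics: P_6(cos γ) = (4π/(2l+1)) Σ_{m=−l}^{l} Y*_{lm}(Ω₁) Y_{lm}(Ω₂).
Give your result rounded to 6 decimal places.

Addition theorem: P_6(cos γ) = (4π/13) Σ_m Y*_{lm}(Ω₁) Y_{lm}(Ω₂), m = −6…6:
  term(m=-6) = -0.000000-0.000000i   from Y*(Ω₁)=+0.000001+0.000002i, Y(Ω₂)=-0.000042-0.000009i
  term(m=-5) = +0.000000-0.000000i   from Y*(Ω₁)=+0.000055-0.000017i, Y(Ω₂)=+0.000646-0.000240i
  term(m=-4) = +0.000005+0.000004i   from Y*(Ω₁)=+0.000071-0.000939i, Y(Ω₂)=-0.004137+0.005349i
  term(m=-3) = -0.000250+0.000408i   from Y*(Ω₁)=-0.009553-0.004608i, Y(Ω₂)=+0.004551-0.044869i
  term(m=-2) = -0.015361-0.005905i   from Y*(Ω₁)=-0.059610+0.055265i, Y(Ω₂)=+0.089189+0.181745i
  term(m=-1) = +0.038917-0.209700i   from Y*(Ω₁)=+0.141726+0.361327i, Y(Ω₂)=-0.466365-0.290632i
  term(m=+0) = +0.497922+0.000000i   from Y*(Ω₁)=+0.848398-0.000000i, Y(Ω₂)=+0.586897+0.000000i
  term(m=+1) = +0.038917+0.209700i   from Y*(Ω₁)=-0.141726+0.361327i, Y(Ω₂)=+0.466365-0.290632i
  term(m=+2) = -0.015361+0.005905i   from Y*(Ω₁)=-0.059610-0.055265i, Y(Ω₂)=+0.089189-0.181745i
  term(m=+3) = -0.000250-0.000408i   from Y*(Ω₁)=+0.009553-0.004608i, Y(Ω₂)=-0.004551-0.044869i
  term(m=+4) = +0.000005-0.000004i   from Y*(Ω₁)=+0.000071+0.000939i, Y(Ω₂)=-0.004137-0.005349i
  term(m=+5) = +0.000000+0.000000i   from Y*(Ω₁)=-0.000055-0.000017i, Y(Ω₂)=-0.000646-0.000240i
  term(m=+6) = -0.000000+0.000000i   from Y*(Ω₁)=+0.000001-0.000002i, Y(Ω₂)=-0.000042+0.000009i
Total Σ_m = +0.544544-0.000000i. Multiply by 0.966644: +0.526380-0.000000i. P_6(cos γ) = 0.526380

0.526380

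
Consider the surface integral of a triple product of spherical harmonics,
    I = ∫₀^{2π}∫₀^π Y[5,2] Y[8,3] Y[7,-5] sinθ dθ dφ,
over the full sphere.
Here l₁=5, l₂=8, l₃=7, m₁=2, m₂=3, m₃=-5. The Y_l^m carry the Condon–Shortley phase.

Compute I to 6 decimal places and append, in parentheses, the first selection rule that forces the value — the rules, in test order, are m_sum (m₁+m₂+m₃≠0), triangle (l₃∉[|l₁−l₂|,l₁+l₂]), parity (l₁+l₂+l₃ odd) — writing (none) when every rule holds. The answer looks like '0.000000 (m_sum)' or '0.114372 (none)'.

Checks pass: Σm=0; 20 even; l₃=7∈[3,13].
(2·5+1)(2·8+1)(2·7+1) = 2805
Δ: 6! 4! 10! / 21! → 1/814773960
sum: t=1:−1/87091200 t=2:+1/4976640 t=3:−1/2073600 t=4:+1/4976640 t=5:−1/87091200 = -1/9676800
3j²(5 8 7; 0 0 0) = Δ·Π!·Σ² = 360/46189  (sign +1)
sum: t=1:−1/1741824000 t=2:+1/104509440 t=3:−1/69672960 = -1/186624000
3j²(5 8 7; 2 3 -5) = Δ·Π!·Σ² = 308/62985  (sign -1)
combine: 4πI² = 2805·360/46189·308/62985 = 110880/1037153
take √, sign -1: I = -0.09223596
No selection rule forces the value: the integral is nonzero (none).

-0.092236 (none)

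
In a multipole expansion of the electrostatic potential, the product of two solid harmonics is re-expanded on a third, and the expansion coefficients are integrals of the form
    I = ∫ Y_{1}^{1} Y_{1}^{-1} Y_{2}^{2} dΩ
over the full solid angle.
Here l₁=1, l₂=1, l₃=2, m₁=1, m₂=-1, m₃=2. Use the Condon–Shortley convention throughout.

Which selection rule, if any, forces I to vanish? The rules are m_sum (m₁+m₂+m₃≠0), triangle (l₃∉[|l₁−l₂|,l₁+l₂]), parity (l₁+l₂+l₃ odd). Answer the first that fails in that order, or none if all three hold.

m₁+m₂+m₃ = 1 − 1 + 2 = 2  ✗
triangle: |1−1|=0 ≤ l₃=2 ≤ 1+1=2
parity: l₁+l₂+l₃ = 4 is even

m_sum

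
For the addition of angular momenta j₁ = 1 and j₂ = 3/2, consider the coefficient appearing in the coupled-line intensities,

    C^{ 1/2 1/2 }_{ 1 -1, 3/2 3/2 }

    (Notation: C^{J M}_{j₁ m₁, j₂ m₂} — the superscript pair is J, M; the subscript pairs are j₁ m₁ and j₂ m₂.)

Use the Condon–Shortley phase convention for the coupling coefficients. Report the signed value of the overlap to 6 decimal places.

triangle: 2!*0!*1!/4! = 2/24
(j±m)!: 0!*2!*3!*0!*1!*0! = 12
prefactor² = (2J+1)*Δ*N² = 2
  k=2: +1/(2!*0!*0!*1!*0!*0!) = 1/2
Σ = 1/2  ⇒  CG² = 2*(1/2)² = 1/2
CG = +√(1/2) = +0.707107

+0.707107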